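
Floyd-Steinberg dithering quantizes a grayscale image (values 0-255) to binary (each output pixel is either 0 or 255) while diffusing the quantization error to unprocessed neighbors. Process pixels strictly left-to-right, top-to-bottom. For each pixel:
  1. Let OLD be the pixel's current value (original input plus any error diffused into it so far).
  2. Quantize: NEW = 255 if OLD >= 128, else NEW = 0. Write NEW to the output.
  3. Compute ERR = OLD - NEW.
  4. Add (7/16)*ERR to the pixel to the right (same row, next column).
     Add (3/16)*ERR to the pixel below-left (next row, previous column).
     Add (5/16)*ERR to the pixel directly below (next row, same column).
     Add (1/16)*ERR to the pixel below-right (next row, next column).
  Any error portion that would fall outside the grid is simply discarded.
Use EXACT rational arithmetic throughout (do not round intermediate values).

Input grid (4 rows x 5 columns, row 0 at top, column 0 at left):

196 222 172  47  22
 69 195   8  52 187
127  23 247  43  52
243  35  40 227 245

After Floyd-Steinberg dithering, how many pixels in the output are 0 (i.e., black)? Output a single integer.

Answer: 11

Derivation:
(0,0): OLD=196 → NEW=255, ERR=-59
(0,1): OLD=3139/16 → NEW=255, ERR=-941/16
(0,2): OLD=37445/256 → NEW=255, ERR=-27835/256
(0,3): OLD=-2333/4096 → NEW=0, ERR=-2333/4096
(0,4): OLD=1425461/65536 → NEW=0, ERR=1425461/65536
(1,0): OLD=10121/256 → NEW=0, ERR=10121/256
(1,1): OLD=347839/2048 → NEW=255, ERR=-174401/2048
(1,2): OLD=-4392021/65536 → NEW=0, ERR=-4392021/65536
(1,3): OLD=5186447/262144 → NEW=0, ERR=5186447/262144
(1,4): OLD=848999885/4194304 → NEW=255, ERR=-220547635/4194304
(2,0): OLD=4043173/32768 → NEW=0, ERR=4043173/32768
(2,1): OLD=42232423/1048576 → NEW=0, ERR=42232423/1048576
(2,2): OLD=4061181685/16777216 → NEW=255, ERR=-217008395/16777216
(2,3): OLD=7912399887/268435456 → NEW=0, ERR=7912399887/268435456
(2,4): OLD=213460777129/4294967296 → NEW=0, ERR=213460777129/4294967296
(3,0): OLD=4850468437/16777216 → NEW=255, ERR=572278357/16777216
(3,1): OLD=9099431345/134217728 → NEW=0, ERR=9099431345/134217728
(3,2): OLD=316378759019/4294967296 → NEW=0, ERR=316378759019/4294967296
(3,3): OLD=2378974088179/8589934592 → NEW=255, ERR=188540767219/8589934592
(3,4): OLD=37380133538847/137438953472 → NEW=255, ERR=2333200403487/137438953472
Output grid:
  Row 0: ###..  (2 black, running=2)
  Row 1: .#..#  (3 black, running=5)
  Row 2: ..#..  (4 black, running=9)
  Row 3: #..##  (2 black, running=11)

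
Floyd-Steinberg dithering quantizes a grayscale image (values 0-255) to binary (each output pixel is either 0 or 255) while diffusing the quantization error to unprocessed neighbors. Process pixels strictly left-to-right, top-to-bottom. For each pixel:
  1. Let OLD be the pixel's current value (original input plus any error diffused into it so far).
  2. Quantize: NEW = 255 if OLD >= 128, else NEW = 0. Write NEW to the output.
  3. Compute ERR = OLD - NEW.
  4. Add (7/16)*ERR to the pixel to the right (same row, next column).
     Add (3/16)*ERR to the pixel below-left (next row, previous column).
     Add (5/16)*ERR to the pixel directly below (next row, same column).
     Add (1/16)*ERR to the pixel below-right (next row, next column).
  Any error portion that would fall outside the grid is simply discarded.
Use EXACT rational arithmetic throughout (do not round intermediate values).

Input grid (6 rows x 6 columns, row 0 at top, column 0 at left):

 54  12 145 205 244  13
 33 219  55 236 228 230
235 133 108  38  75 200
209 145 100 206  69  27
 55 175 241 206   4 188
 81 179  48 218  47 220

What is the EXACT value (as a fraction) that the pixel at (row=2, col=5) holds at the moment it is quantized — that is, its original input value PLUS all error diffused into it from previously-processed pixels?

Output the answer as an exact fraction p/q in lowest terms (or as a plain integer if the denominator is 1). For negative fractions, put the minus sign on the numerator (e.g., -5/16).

Answer: 6688880092111/34359738368

Derivation:
(0,0): OLD=54 → NEW=0, ERR=54
(0,1): OLD=285/8 → NEW=0, ERR=285/8
(0,2): OLD=20555/128 → NEW=255, ERR=-12085/128
(0,3): OLD=335245/2048 → NEW=255, ERR=-186995/2048
(0,4): OLD=6686427/32768 → NEW=255, ERR=-1669413/32768
(0,5): OLD=-4870147/524288 → NEW=0, ERR=-4870147/524288
(1,0): OLD=7239/128 → NEW=0, ERR=7239/128
(1,1): OLD=246321/1024 → NEW=255, ERR=-14799/1024
(1,2): OLD=140229/32768 → NEW=0, ERR=140229/32768
(1,3): OLD=25412993/131072 → NEW=255, ERR=-8010367/131072
(1,4): OLD=1492278147/8388608 → NEW=255, ERR=-646816893/8388608
(1,5): OLD=25525377701/134217728 → NEW=255, ERR=-8700142939/134217728
(2,0): OLD=4095403/16384 → NEW=255, ERR=-82517/16384
(2,1): OLD=68481097/524288 → NEW=255, ERR=-65212343/524288
(2,2): OLD=357000091/8388608 → NEW=0, ERR=357000091/8388608
(2,3): OLD=1565702403/67108864 → NEW=0, ERR=1565702403/67108864
(2,4): OLD=96932711177/2147483648 → NEW=0, ERR=96932711177/2147483648
(2,5): OLD=6688880092111/34359738368 → NEW=255, ERR=-2072853191729/34359738368
Target (2,5): original=200, with diffused error = 6688880092111/34359738368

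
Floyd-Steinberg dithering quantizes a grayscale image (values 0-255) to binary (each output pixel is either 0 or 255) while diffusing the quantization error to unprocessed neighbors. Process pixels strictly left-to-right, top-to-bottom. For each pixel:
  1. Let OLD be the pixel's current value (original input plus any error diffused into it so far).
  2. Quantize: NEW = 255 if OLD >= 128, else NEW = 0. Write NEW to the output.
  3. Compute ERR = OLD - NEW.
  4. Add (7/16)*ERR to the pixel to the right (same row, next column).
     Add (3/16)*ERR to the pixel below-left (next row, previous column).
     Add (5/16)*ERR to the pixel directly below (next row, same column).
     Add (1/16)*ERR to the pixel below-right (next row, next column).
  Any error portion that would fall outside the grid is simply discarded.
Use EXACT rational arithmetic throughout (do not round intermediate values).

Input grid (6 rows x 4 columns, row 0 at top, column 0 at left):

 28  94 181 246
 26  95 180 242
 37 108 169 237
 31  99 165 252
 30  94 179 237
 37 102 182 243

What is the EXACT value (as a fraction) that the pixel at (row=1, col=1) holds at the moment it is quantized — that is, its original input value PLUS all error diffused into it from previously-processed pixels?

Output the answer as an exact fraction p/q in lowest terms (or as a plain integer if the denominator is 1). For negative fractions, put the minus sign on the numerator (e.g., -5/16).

Answer: 76141/512

Derivation:
(0,0): OLD=28 → NEW=0, ERR=28
(0,1): OLD=425/4 → NEW=0, ERR=425/4
(0,2): OLD=14559/64 → NEW=255, ERR=-1761/64
(0,3): OLD=239577/1024 → NEW=255, ERR=-21543/1024
(1,0): OLD=3499/64 → NEW=0, ERR=3499/64
(1,1): OLD=76141/512 → NEW=255, ERR=-54419/512
Target (1,1): original=95, with diffused error = 76141/512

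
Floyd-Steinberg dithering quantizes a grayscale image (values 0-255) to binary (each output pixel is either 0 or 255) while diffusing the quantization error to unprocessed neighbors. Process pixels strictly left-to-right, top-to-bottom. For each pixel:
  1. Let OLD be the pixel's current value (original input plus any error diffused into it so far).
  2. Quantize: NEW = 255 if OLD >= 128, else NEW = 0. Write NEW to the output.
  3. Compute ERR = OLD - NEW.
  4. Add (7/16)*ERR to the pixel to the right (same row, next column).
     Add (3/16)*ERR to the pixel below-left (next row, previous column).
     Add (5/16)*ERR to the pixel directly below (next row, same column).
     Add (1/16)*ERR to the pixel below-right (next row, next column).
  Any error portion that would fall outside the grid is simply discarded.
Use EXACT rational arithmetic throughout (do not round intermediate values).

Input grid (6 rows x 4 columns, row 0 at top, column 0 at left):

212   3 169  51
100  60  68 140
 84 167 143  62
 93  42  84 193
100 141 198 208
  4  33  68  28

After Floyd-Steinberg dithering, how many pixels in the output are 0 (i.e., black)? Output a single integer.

Answer: 14

Derivation:
(0,0): OLD=212 → NEW=255, ERR=-43
(0,1): OLD=-253/16 → NEW=0, ERR=-253/16
(0,2): OLD=41493/256 → NEW=255, ERR=-23787/256
(0,3): OLD=42387/4096 → NEW=0, ERR=42387/4096
(1,0): OLD=21401/256 → NEW=0, ERR=21401/256
(1,1): OLD=146479/2048 → NEW=0, ERR=146479/2048
(1,2): OLD=4666587/65536 → NEW=0, ERR=4666587/65536
(1,3): OLD=176768237/1048576 → NEW=255, ERR=-90618643/1048576
(2,0): OLD=4047989/32768 → NEW=0, ERR=4047989/32768
(2,1): OLD=274699095/1048576 → NEW=255, ERR=7312215/1048576
(2,2): OLD=328349459/2097152 → NEW=255, ERR=-206424301/2097152
(2,3): OLD=-121450969/33554432 → NEW=0, ERR=-121450969/33554432
(3,0): OLD=2229895973/16777216 → NEW=255, ERR=-2048294107/16777216
(3,1): OLD=-5360405253/268435456 → NEW=0, ERR=-5360405253/268435456
(3,2): OLD=190099967237/4294967296 → NEW=0, ERR=190099967237/4294967296
(3,3): OLD=14093073192099/68719476736 → NEW=255, ERR=-3430393375581/68719476736
(4,0): OLD=249551985281/4294967296 → NEW=0, ERR=249551985281/4294967296
(4,1): OLD=5526707153411/34359738368 → NEW=255, ERR=-3235026130429/34359738368
(4,2): OLD=175957489981091/1099511627776 → NEW=255, ERR=-104417975101789/1099511627776
(4,3): OLD=2702482993092197/17592186044416 → NEW=255, ERR=-1783524448233883/17592186044416
(5,0): OLD=2476024275505/549755813888 → NEW=0, ERR=2476024275505/549755813888
(5,1): OLD=-151766318619273/17592186044416 → NEW=0, ERR=-151766318619273/17592186044416
(5,2): OLD=84924670448915/8796093022208 → NEW=0, ERR=84924670448915/8796093022208
(5,3): OLD=-1518065108614861/281474976710656 → NEW=0, ERR=-1518065108614861/281474976710656
Output grid:
  Row 0: #.#.  (2 black, running=2)
  Row 1: ...#  (3 black, running=5)
  Row 2: .##.  (2 black, running=7)
  Row 3: #..#  (2 black, running=9)
  Row 4: .###  (1 black, running=10)
  Row 5: ....  (4 black, running=14)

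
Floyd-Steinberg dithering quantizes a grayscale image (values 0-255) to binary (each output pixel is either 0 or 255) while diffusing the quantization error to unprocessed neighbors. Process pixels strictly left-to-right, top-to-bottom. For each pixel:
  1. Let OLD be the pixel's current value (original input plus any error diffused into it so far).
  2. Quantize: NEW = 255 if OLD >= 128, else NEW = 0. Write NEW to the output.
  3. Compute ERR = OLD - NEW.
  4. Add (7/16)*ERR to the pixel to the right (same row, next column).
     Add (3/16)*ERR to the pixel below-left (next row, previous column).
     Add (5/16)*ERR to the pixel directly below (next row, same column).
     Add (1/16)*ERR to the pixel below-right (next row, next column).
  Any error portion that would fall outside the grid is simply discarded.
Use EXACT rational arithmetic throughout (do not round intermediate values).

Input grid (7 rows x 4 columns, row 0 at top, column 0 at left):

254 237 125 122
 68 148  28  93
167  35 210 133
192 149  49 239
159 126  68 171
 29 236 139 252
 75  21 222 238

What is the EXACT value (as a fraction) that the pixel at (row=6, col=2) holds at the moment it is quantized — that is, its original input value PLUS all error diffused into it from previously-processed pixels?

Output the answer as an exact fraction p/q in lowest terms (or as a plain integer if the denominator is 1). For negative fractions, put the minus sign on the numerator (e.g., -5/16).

(0,0): OLD=254 → NEW=255, ERR=-1
(0,1): OLD=3785/16 → NEW=255, ERR=-295/16
(0,2): OLD=29935/256 → NEW=0, ERR=29935/256
(0,3): OLD=709257/4096 → NEW=255, ERR=-335223/4096
(1,0): OLD=16443/256 → NEW=0, ERR=16443/256
(1,1): OLD=393629/2048 → NEW=255, ERR=-128611/2048
(1,2): OLD=1348065/65536 → NEW=0, ERR=1348065/65536
(1,3): OLD=87799543/1048576 → NEW=0, ERR=87799543/1048576
(2,0): OLD=5744143/32768 → NEW=255, ERR=-2611697/32768
(2,1): OLD=-12187755/1048576 → NEW=0, ERR=-12187755/1048576
(2,2): OLD=467912009/2097152 → NEW=255, ERR=-66861751/2097152
(2,3): OLD=4915840709/33554432 → NEW=255, ERR=-3640539451/33554432
(3,0): OLD=2766790687/16777216 → NEW=255, ERR=-1511399393/16777216
(3,1): OLD=25500195905/268435456 → NEW=0, ERR=25500195905/268435456
(3,2): OLD=255670236095/4294967296 → NEW=0, ERR=255670236095/4294967296
(3,3): OLD=15746768477881/68719476736 → NEW=255, ERR=-1776698089799/68719476736
(4,0): OLD=638488436339/4294967296 → NEW=255, ERR=-456728224141/4294967296
(4,1): OLD=3940832317913/34359738368 → NEW=0, ERR=3940832317913/34359738368
(4,2): OLD=151590017909433/1099511627776 → NEW=255, ERR=-128785447173447/1099511627776
(4,3): OLD=2030081416637407/17592186044416 → NEW=0, ERR=2030081416637407/17592186044416
(5,0): OLD=9496286590851/549755813888 → NEW=0, ERR=9496286590851/549755813888
(5,1): OLD=4411958322719733/17592186044416 → NEW=255, ERR=-74049118606347/17592186044416
(5,2): OLD=1137868517354521/8796093022208 → NEW=255, ERR=-1105135203308519/8796093022208
(5,3): OLD=63549641213177929/281474976710656 → NEW=255, ERR=-8226477848039351/281474976710656
(6,0): OLD=22407881752016319/281474976710656 → NEW=0, ERR=22407881752016319/281474976710656
(6,1): OLD=144275954167284777/4503599627370496 → NEW=0, ERR=144275954167284777/4503599627370496
(6,2): OLD=13763743924052072911/72057594037927936 → NEW=255, ERR=-4610942555619550769/72057594037927936
Target (6,2): original=222, with diffused error = 13763743924052072911/72057594037927936

Answer: 13763743924052072911/72057594037927936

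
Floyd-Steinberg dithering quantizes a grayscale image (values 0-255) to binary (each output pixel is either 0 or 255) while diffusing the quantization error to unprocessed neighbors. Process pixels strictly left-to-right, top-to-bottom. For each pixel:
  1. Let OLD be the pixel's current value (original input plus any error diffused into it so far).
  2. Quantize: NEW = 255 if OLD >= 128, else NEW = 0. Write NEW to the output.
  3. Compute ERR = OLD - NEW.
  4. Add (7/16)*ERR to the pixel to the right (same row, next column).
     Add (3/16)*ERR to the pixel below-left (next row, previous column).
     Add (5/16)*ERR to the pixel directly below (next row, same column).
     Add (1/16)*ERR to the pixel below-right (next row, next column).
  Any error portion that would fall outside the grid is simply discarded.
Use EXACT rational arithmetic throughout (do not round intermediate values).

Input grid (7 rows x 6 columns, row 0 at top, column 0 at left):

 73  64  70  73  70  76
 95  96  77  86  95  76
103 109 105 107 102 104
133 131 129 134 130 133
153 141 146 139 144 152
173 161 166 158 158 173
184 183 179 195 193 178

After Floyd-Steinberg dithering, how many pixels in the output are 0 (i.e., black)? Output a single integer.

Answer: 20

Derivation:
(0,0): OLD=73 → NEW=0, ERR=73
(0,1): OLD=1535/16 → NEW=0, ERR=1535/16
(0,2): OLD=28665/256 → NEW=0, ERR=28665/256
(0,3): OLD=499663/4096 → NEW=0, ERR=499663/4096
(0,4): OLD=8085161/65536 → NEW=0, ERR=8085161/65536
(0,5): OLD=136287903/1048576 → NEW=255, ERR=-131098977/1048576
(1,0): OLD=34765/256 → NEW=255, ERR=-30515/256
(1,1): OLD=203547/2048 → NEW=0, ERR=203547/2048
(1,2): OLD=12081079/65536 → NEW=255, ERR=-4630601/65536
(1,3): OLD=32332523/262144 → NEW=0, ERR=32332523/262144
(1,4): OLD=2880575841/16777216 → NEW=255, ERR=-1397614239/16777216
(1,5): OLD=2199678039/268435456 → NEW=0, ERR=2199678039/268435456
(2,0): OLD=2765145/32768 → NEW=0, ERR=2765145/32768
(2,1): OLD=163870691/1048576 → NEW=255, ERR=-103516189/1048576
(2,2): OLD=1158752617/16777216 → NEW=0, ERR=1158752617/16777216
(2,3): OLD=20900996449/134217728 → NEW=255, ERR=-13324524191/134217728
(2,4): OLD=179441724067/4294967296 → NEW=0, ERR=179441724067/4294967296
(2,5): OLD=8221102646949/68719476736 → NEW=0, ERR=8221102646949/68719476736
(3,0): OLD=2363244361/16777216 → NEW=255, ERR=-1914945719/16777216
(3,1): OLD=9185570837/134217728 → NEW=0, ERR=9185570837/134217728
(3,2): OLD=167225423183/1073741824 → NEW=255, ERR=-106578741937/1073741824
(3,3): OLD=4927247079981/68719476736 → NEW=0, ERR=4927247079981/68719476736
(3,4): OLD=104811865325581/549755813888 → NEW=255, ERR=-35375867215859/549755813888
(3,5): OLD=1274061948001187/8796093022208 → NEW=255, ERR=-968941772661853/8796093022208
(4,0): OLD=279523881895/2147483648 → NEW=255, ERR=-268084448345/2147483648
(4,1): OLD=2818392134779/34359738368 → NEW=0, ERR=2818392134779/34359738368
(4,2): OLD=185365743630849/1099511627776 → NEW=255, ERR=-95009721452031/1099511627776
(4,3): OLD=1853033741369445/17592186044416 → NEW=0, ERR=1853033741369445/17592186044416
(4,4): OLD=43291218697887157/281474976710656 → NEW=255, ERR=-28484900363330123/281474976710656
(4,5): OLD=312009713176588243/4503599627370496 → NEW=0, ERR=312009713176588243/4503599627370496
(5,0): OLD=82116176339361/549755813888 → NEW=255, ERR=-58071556202079/549755813888
(5,1): OLD=2047994505977777/17592186044416 → NEW=0, ERR=2047994505977777/17592186044416
(5,2): OLD=30231073978383019/140737488355328 → NEW=255, ERR=-5656985552225621/140737488355328
(5,3): OLD=670836452921224969/4503599627370496 → NEW=255, ERR=-477581452058251511/4503599627370496
(5,4): OLD=896705430229848265/9007199254740992 → NEW=0, ERR=896705430229848265/9007199254740992
(5,5): OLD=33417445868871322205/144115188075855872 → NEW=255, ERR=-3331927090471925155/144115188075855872
(6,0): OLD=48643930240361395/281474976710656 → NEW=255, ERR=-23132188820855885/281474976710656
(6,1): OLD=762398420452213559/4503599627370496 → NEW=255, ERR=-386019484527262921/4503599627370496
(6,2): OLD=2095649372524429279/18014398509481984 → NEW=0, ERR=2095649372524429279/18014398509481984
(6,3): OLD=65978978346783974915/288230376151711744 → NEW=255, ERR=-7519767571902519805/288230376151711744
(6,4): OLD=930333121915384301603/4611686018427387904 → NEW=255, ERR=-245646812783599613917/4611686018427387904
(6,5): OLD=11340558936798177740053/73786976294838206464 → NEW=255, ERR=-7475120018385564908267/73786976294838206464
Output grid:
  Row 0: .....#  (5 black, running=5)
  Row 1: #.#.#.  (3 black, running=8)
  Row 2: .#.#..  (4 black, running=12)
  Row 3: #.#.##  (2 black, running=14)
  Row 4: #.#.#.  (3 black, running=17)
  Row 5: #.##.#  (2 black, running=19)
  Row 6: ##.###  (1 black, running=20)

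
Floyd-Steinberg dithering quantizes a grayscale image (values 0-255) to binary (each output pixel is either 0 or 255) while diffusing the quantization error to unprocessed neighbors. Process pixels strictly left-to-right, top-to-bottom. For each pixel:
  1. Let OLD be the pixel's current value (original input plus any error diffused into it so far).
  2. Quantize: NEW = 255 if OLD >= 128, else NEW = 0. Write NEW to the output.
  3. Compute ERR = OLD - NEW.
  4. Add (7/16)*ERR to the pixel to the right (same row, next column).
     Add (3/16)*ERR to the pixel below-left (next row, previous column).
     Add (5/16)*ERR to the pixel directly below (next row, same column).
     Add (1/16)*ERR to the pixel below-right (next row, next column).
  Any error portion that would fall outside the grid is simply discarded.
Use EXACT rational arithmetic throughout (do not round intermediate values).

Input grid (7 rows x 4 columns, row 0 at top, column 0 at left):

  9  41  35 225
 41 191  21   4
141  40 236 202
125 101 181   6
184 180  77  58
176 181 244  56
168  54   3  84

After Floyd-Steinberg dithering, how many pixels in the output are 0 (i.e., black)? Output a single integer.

(0,0): OLD=9 → NEW=0, ERR=9
(0,1): OLD=719/16 → NEW=0, ERR=719/16
(0,2): OLD=13993/256 → NEW=0, ERR=13993/256
(0,3): OLD=1019551/4096 → NEW=255, ERR=-24929/4096
(1,0): OLD=13373/256 → NEW=0, ERR=13373/256
(1,1): OLD=488875/2048 → NEW=255, ERR=-33365/2048
(1,2): OLD=2137863/65536 → NEW=0, ERR=2137863/65536
(1,3): OLD=20747233/1048576 → NEW=0, ERR=20747233/1048576
(2,0): OLD=5055113/32768 → NEW=255, ERR=-3300727/32768
(2,1): OLD=231539/1048576 → NEW=0, ERR=231539/1048576
(2,2): OLD=522153951/2097152 → NEW=255, ERR=-12619809/2097152
(2,3): OLD=6965540547/33554432 → NEW=255, ERR=-1590839613/33554432
(3,0): OLD=1569730297/16777216 → NEW=0, ERR=1569730297/16777216
(3,1): OLD=36125768615/268435456 → NEW=255, ERR=-32325272665/268435456
(3,2): OLD=504914617433/4294967296 → NEW=0, ERR=504914617433/4294967296
(3,3): OLD=2902736461295/68719476736 → NEW=0, ERR=2902736461295/68719476736
(4,0): OLD=818876588229/4294967296 → NEW=255, ERR=-276340072251/4294967296
(4,1): OLD=4882849150927/34359738368 → NEW=255, ERR=-3878884132913/34359738368
(4,2): OLD=71184126454255/1099511627776 → NEW=0, ERR=71184126454255/1099511627776
(4,3): OLD=1880112734722361/17592186044416 → NEW=0, ERR=1880112734722361/17592186044416
(5,0): OLD=74066767955509/549755813888 → NEW=255, ERR=-66120964585931/549755813888
(5,1): OLD=1780680029436691/17592186044416 → NEW=0, ERR=1780680029436691/17592186044416
(5,2): OLD=2827929192747279/8796093022208 → NEW=255, ERR=584925472084239/8796093022208
(5,3): OLD=34491065001855967/281474976710656 → NEW=0, ERR=34491065001855967/281474976710656
(6,0): OLD=42050481841951321/281474976710656 → NEW=255, ERR=-29725637219265959/281474976710656
(6,1): OLD=199868233150170623/4503599627370496 → NEW=0, ERR=199868233150170623/4503599627370496
(6,2): OLD=5224084830325509321/72057594037927936 → NEW=0, ERR=5224084830325509321/72057594037927936
(6,3): OLD=182354272868943434879/1152921504606846976 → NEW=255, ERR=-111640710805802544001/1152921504606846976
Output grid:
  Row 0: ...#  (3 black, running=3)
  Row 1: .#..  (3 black, running=6)
  Row 2: #.##  (1 black, running=7)
  Row 3: .#..  (3 black, running=10)
  Row 4: ##..  (2 black, running=12)
  Row 5: #.#.  (2 black, running=14)
  Row 6: #..#  (2 black, running=16)

Answer: 16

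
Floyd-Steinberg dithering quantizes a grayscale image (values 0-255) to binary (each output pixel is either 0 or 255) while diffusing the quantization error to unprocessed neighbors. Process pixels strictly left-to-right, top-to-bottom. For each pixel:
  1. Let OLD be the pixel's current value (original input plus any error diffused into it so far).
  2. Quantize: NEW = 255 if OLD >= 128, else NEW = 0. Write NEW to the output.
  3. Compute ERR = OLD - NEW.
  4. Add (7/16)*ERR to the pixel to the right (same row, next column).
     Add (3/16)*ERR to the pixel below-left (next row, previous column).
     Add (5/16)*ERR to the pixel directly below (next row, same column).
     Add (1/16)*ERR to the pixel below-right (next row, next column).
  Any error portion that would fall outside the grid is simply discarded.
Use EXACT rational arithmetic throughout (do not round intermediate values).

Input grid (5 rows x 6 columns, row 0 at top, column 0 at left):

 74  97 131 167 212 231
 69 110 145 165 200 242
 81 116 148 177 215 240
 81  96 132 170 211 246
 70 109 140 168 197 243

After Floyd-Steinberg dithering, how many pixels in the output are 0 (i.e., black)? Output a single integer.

Answer: 12

Derivation:
(0,0): OLD=74 → NEW=0, ERR=74
(0,1): OLD=1035/8 → NEW=255, ERR=-1005/8
(0,2): OLD=9733/128 → NEW=0, ERR=9733/128
(0,3): OLD=410147/2048 → NEW=255, ERR=-112093/2048
(0,4): OLD=6162165/32768 → NEW=255, ERR=-2193675/32768
(0,5): OLD=105754803/524288 → NEW=255, ERR=-27938637/524288
(1,0): OLD=8777/128 → NEW=0, ERR=8777/128
(1,1): OLD=122495/1024 → NEW=0, ERR=122495/1024
(1,2): OLD=6651371/32768 → NEW=255, ERR=-1704469/32768
(1,3): OLD=15379855/131072 → NEW=0, ERR=15379855/131072
(1,4): OLD=1820351821/8388608 → NEW=255, ERR=-318743219/8388608
(1,5): OLD=27452815883/134217728 → NEW=255, ERR=-6772704757/134217728
(2,0): OLD=2045669/16384 → NEW=0, ERR=2045669/16384
(2,1): OLD=106189479/524288 → NEW=255, ERR=-27503961/524288
(2,2): OLD=1159904437/8388608 → NEW=255, ERR=-979190603/8388608
(2,3): OLD=10215591757/67108864 → NEW=255, ERR=-6897168563/67108864
(2,4): OLD=335080024167/2147483648 → NEW=255, ERR=-212528306073/2147483648
(2,5): OLD=6135224421185/34359738368 → NEW=255, ERR=-2626508862655/34359738368
(3,0): OLD=924272405/8388608 → NEW=0, ERR=924272405/8388608
(3,1): OLD=7632151281/67108864 → NEW=0, ERR=7632151281/67108864
(3,2): OLD=65889671459/536870912 → NEW=0, ERR=65889671459/536870912
(3,3): OLD=5694261640745/34359738368 → NEW=255, ERR=-3067471643095/34359738368
(3,4): OLD=33056516925321/274877906944 → NEW=0, ERR=33056516925321/274877906944
(3,5): OLD=1181051082525287/4398046511104 → NEW=255, ERR=59549222193767/4398046511104
(4,0): OLD=135029277723/1073741824 → NEW=0, ERR=135029277723/1073741824
(4,1): OLD=3942027684191/17179869184 → NEW=255, ERR=-438838957729/17179869184
(4,2): OLD=86612009929581/549755813888 → NEW=255, ERR=-53575722611859/549755813888
(4,3): OLD=1123125963126273/8796093022208 → NEW=0, ERR=1123125963126273/8796093022208
(4,4): OLD=40448232248465169/140737488355328 → NEW=255, ERR=4560172717856529/140737488355328
(4,5): OLD=605561375967278039/2251799813685248 → NEW=255, ERR=31352423477539799/2251799813685248
Output grid:
  Row 0: .#.###  (2 black, running=2)
  Row 1: ..#.##  (3 black, running=5)
  Row 2: .#####  (1 black, running=6)
  Row 3: ...#.#  (4 black, running=10)
  Row 4: .##.##  (2 black, running=12)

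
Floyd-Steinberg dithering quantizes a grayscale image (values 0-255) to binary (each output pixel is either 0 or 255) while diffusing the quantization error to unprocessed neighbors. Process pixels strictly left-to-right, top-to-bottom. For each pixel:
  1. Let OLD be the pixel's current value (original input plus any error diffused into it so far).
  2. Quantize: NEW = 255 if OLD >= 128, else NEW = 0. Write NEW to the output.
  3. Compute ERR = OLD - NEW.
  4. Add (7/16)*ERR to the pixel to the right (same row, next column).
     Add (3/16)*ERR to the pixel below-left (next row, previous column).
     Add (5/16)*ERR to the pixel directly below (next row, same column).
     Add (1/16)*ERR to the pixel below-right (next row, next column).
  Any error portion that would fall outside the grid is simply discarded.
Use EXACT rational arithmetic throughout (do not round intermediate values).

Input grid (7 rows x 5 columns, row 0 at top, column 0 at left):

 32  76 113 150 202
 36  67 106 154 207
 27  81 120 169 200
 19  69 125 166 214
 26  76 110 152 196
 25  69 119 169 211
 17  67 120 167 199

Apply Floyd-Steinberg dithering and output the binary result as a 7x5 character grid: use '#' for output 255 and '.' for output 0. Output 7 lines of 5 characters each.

Answer: ..#.#
..###
...#.
.#.##
..#.#
..###
...#.

Derivation:
(0,0): OLD=32 → NEW=0, ERR=32
(0,1): OLD=90 → NEW=0, ERR=90
(0,2): OLD=1219/8 → NEW=255, ERR=-821/8
(0,3): OLD=13453/128 → NEW=0, ERR=13453/128
(0,4): OLD=507867/2048 → NEW=255, ERR=-14373/2048
(1,0): OLD=503/8 → NEW=0, ERR=503/8
(1,1): OLD=6745/64 → NEW=0, ERR=6745/64
(1,2): OLD=297717/2048 → NEW=255, ERR=-224523/2048
(1,3): OLD=1074389/8192 → NEW=255, ERR=-1014571/8192
(1,4): OLD=20603439/131072 → NEW=255, ERR=-12819921/131072
(2,0): OLD=68003/1024 → NEW=0, ERR=68003/1024
(2,1): OLD=4140649/32768 → NEW=0, ERR=4140649/32768
(2,2): OLD=65215851/524288 → NEW=0, ERR=65215851/524288
(2,3): OLD=1338206049/8388608 → NEW=255, ERR=-800888991/8388608
(2,4): OLD=16096027239/134217728 → NEW=0, ERR=16096027239/134217728
(3,0): OLD=33263899/524288 → NEW=0, ERR=33263899/524288
(3,1): OLD=686689127/4194304 → NEW=255, ERR=-382858393/4194304
(3,2): OLD=15291805749/134217728 → NEW=0, ERR=15291805749/134217728
(3,3): OLD=58054643263/268435456 → NEW=255, ERR=-10396398017/268435456
(3,4): OLD=981680039903/4294967296 → NEW=255, ERR=-113536620577/4294967296
(4,0): OLD=1926811245/67108864 → NEW=0, ERR=1926811245/67108864
(4,1): OLD=183317747189/2147483648 → NEW=0, ERR=183317747189/2147483648
(4,2): OLD=5840602861099/34359738368 → NEW=255, ERR=-2921130422741/34359738368
(4,3): OLD=57651099398805/549755813888 → NEW=0, ERR=57651099398805/549755813888
(4,4): OLD=2033636667836307/8796093022208 → NEW=255, ERR=-209367052826733/8796093022208
(5,0): OLD=1717236499967/34359738368 → NEW=0, ERR=1717236499967/34359738368
(5,1): OLD=28421181261189/274877906944 → NEW=0, ERR=28421181261189/274877906944
(5,2): OLD=1430823814956917/8796093022208 → NEW=255, ERR=-812179905706123/8796093022208
(5,3): OLD=5333888399327519/35184372088832 → NEW=255, ERR=-3638126483324641/35184372088832
(5,4): OLD=92817884093613205/562949953421312 → NEW=255, ERR=-50734354028821355/562949953421312
(6,0): OLD=228719794471015/4398046511104 → NEW=0, ERR=228719794471015/4398046511104
(6,1): OLD=15181950671064609/140737488355328 → NEW=0, ERR=15181950671064609/140737488355328
(6,2): OLD=282409366889025259/2251799813685248 → NEW=0, ERR=282409366889025259/2251799813685248
(6,3): OLD=6012743891519650601/36028797018963968 → NEW=255, ERR=-3174599348316161239/36028797018963968
(6,4): OLD=72533059462020879455/576460752303423488 → NEW=0, ERR=72533059462020879455/576460752303423488
Row 0: ..#.#
Row 1: ..###
Row 2: ...#.
Row 3: .#.##
Row 4: ..#.#
Row 5: ..###
Row 6: ...#.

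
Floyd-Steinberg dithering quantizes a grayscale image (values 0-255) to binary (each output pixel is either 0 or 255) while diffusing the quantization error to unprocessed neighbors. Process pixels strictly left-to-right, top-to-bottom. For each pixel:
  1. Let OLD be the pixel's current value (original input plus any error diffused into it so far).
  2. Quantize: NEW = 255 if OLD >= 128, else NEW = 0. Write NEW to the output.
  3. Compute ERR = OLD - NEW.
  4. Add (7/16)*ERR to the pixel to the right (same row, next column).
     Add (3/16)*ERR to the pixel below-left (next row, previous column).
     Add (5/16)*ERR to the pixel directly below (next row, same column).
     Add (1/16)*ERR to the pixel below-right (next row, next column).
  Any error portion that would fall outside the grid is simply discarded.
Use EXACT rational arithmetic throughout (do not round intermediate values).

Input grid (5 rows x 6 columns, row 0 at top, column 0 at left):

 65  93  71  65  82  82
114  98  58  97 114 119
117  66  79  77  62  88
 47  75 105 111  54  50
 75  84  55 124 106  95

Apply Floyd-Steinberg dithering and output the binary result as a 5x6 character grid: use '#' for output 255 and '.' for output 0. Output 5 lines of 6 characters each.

(0,0): OLD=65 → NEW=0, ERR=65
(0,1): OLD=1943/16 → NEW=0, ERR=1943/16
(0,2): OLD=31777/256 → NEW=0, ERR=31777/256
(0,3): OLD=488679/4096 → NEW=0, ERR=488679/4096
(0,4): OLD=8794705/65536 → NEW=255, ERR=-7916975/65536
(0,5): OLD=30564407/1048576 → NEW=0, ERR=30564407/1048576
(1,0): OLD=40213/256 → NEW=255, ERR=-25067/256
(1,1): OLD=246675/2048 → NEW=0, ERR=246675/2048
(1,2): OLD=11760143/65536 → NEW=255, ERR=-4951537/65536
(1,3): OLD=22632355/262144 → NEW=0, ERR=22632355/262144
(1,4): OLD=2129745609/16777216 → NEW=0, ERR=2129745609/16777216
(1,5): OLD=47270445487/268435456 → NEW=255, ERR=-21180595793/268435456
(2,0): OLD=3571201/32768 → NEW=0, ERR=3571201/32768
(2,1): OLD=137399067/1048576 → NEW=255, ERR=-129987813/1048576
(2,2): OLD=417248273/16777216 → NEW=0, ERR=417248273/16777216
(2,3): OLD=17977132489/134217728 → NEW=255, ERR=-16248388151/134217728
(2,4): OLD=168823931099/4294967296 → NEW=0, ERR=168823931099/4294967296
(2,5): OLD=6079848682925/68719476736 → NEW=0, ERR=6079848682925/68719476736
(3,0): OLD=969957873/16777216 → NEW=0, ERR=969957873/16777216
(3,1): OLD=9801769501/134217728 → NEW=0, ERR=9801769501/134217728
(3,2): OLD=122702247975/1073741824 → NEW=0, ERR=122702247975/1073741824
(3,3): OLD=9077070108021/68719476736 → NEW=255, ERR=-8446396459659/68719476736
(3,4): OLD=11837569242837/549755813888 → NEW=0, ERR=11837569242837/549755813888
(3,5): OLD=787471046307931/8796093022208 → NEW=0, ERR=787471046307931/8796093022208
(4,0): OLD=229264897023/2147483648 → NEW=0, ERR=229264897023/2147483648
(4,1): OLD=6135581957747/34359738368 → NEW=255, ERR=-2626151326093/34359738368
(4,2): OLD=42651056919913/1099511627776 → NEW=0, ERR=42651056919913/1099511627776
(4,3): OLD=2000949268557677/17592186044416 → NEW=0, ERR=2000949268557677/17592186044416
(4,4): OLD=48299552274262077/281474976710656 → NEW=255, ERR=-23476566786955203/281474976710656
(4,5): OLD=395562199953112203/4503599627370496 → NEW=0, ERR=395562199953112203/4503599627370496
Row 0: ....#.
Row 1: #.#..#
Row 2: .#.#..
Row 3: ...#..
Row 4: .#..#.

Answer: ....#.
#.#..#
.#.#..
...#..
.#..#.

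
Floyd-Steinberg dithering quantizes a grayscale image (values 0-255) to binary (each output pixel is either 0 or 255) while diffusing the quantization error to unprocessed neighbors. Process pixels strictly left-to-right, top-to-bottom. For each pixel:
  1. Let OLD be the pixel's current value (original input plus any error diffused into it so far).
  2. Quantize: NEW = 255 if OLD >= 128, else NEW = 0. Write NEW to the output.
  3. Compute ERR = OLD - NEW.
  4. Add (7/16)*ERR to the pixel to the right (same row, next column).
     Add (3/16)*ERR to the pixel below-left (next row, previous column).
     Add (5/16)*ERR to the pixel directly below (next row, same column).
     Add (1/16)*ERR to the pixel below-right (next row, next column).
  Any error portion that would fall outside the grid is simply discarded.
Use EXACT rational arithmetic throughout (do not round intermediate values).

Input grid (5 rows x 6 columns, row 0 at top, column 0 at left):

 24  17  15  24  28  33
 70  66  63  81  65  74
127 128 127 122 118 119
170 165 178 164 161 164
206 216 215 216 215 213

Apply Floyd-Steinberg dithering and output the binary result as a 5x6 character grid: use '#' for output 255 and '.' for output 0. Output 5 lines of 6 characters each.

(0,0): OLD=24 → NEW=0, ERR=24
(0,1): OLD=55/2 → NEW=0, ERR=55/2
(0,2): OLD=865/32 → NEW=0, ERR=865/32
(0,3): OLD=18343/512 → NEW=0, ERR=18343/512
(0,4): OLD=357777/8192 → NEW=0, ERR=357777/8192
(0,5): OLD=6829815/131072 → NEW=0, ERR=6829815/131072
(1,0): OLD=2645/32 → NEW=0, ERR=2645/32
(1,1): OLD=30035/256 → NEW=0, ERR=30035/256
(1,2): OLD=1074895/8192 → NEW=255, ERR=-1014065/8192
(1,3): OLD=1570147/32768 → NEW=0, ERR=1570147/32768
(1,4): OLD=234086409/2097152 → NEW=0, ERR=234086409/2097152
(1,5): OLD=4759608943/33554432 → NEW=255, ERR=-3796771217/33554432
(2,0): OLD=716097/4096 → NEW=255, ERR=-328383/4096
(2,1): OLD=14620379/131072 → NEW=0, ERR=14620379/131072
(2,2): OLD=321775441/2097152 → NEW=255, ERR=-212998319/2097152
(2,3): OLD=1773879049/16777216 → NEW=0, ERR=1773879049/16777216
(2,4): OLD=97129503899/536870912 → NEW=255, ERR=-39772578661/536870912
(2,5): OLD=499978589165/8589934592 → NEW=0, ERR=499978589165/8589934592
(3,0): OLD=347835697/2097152 → NEW=255, ERR=-186938063/2097152
(3,1): OLD=2295209053/16777216 → NEW=255, ERR=-1982981027/16777216
(3,2): OLD=16286878439/134217728 → NEW=0, ERR=16286878439/134217728
(3,3): OLD=1974757211573/8589934592 → NEW=255, ERR=-215676109387/8589934592
(3,4): OLD=9922147145493/68719476736 → NEW=255, ERR=-7601319422187/68719476736
(3,5): OLD=142018924497947/1099511627776 → NEW=255, ERR=-138356540584933/1099511627776
(4,0): OLD=41871238335/268435456 → NEW=255, ERR=-26579802945/268435456
(4,1): OLD=656809031731/4294967296 → NEW=255, ERR=-438407628749/4294967296
(4,2): OLD=26961154680489/137438953472 → NEW=255, ERR=-8085778454871/137438953472
(4,3): OLD=372204332252589/2199023255552 → NEW=255, ERR=-188546597913171/2199023255552
(4,4): OLD=4143250378644093/35184372088832 → NEW=0, ERR=4143250378644093/35184372088832
(4,5): OLD=122882170691499083/562949953421312 → NEW=255, ERR=-20670067430935477/562949953421312
Row 0: ......
Row 1: ..#..#
Row 2: #.#.#.
Row 3: ##.###
Row 4: ####.#

Answer: ......
..#..#
#.#.#.
##.###
####.#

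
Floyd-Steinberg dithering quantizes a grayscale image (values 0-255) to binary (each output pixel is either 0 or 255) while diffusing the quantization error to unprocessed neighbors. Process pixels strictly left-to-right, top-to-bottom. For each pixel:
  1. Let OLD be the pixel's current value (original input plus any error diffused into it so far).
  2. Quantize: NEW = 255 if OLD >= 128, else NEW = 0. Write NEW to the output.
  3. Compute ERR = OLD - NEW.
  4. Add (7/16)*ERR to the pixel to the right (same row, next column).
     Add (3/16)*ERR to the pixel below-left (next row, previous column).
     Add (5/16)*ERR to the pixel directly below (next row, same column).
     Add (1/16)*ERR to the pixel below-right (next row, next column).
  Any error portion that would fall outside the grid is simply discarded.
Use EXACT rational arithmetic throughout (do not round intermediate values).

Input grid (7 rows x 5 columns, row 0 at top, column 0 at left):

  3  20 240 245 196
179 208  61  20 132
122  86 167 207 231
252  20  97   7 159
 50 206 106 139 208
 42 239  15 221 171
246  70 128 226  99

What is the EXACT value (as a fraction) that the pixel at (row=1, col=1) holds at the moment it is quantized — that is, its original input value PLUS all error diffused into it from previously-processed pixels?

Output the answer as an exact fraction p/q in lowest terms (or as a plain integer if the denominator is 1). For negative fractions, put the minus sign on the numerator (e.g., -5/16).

Answer: 374153/2048

Derivation:
(0,0): OLD=3 → NEW=0, ERR=3
(0,1): OLD=341/16 → NEW=0, ERR=341/16
(0,2): OLD=63827/256 → NEW=255, ERR=-1453/256
(0,3): OLD=993349/4096 → NEW=255, ERR=-51131/4096
(0,4): OLD=12487139/65536 → NEW=255, ERR=-4224541/65536
(1,0): OLD=47087/256 → NEW=255, ERR=-18193/256
(1,1): OLD=374153/2048 → NEW=255, ERR=-148087/2048
Target (1,1): original=208, with diffused error = 374153/2048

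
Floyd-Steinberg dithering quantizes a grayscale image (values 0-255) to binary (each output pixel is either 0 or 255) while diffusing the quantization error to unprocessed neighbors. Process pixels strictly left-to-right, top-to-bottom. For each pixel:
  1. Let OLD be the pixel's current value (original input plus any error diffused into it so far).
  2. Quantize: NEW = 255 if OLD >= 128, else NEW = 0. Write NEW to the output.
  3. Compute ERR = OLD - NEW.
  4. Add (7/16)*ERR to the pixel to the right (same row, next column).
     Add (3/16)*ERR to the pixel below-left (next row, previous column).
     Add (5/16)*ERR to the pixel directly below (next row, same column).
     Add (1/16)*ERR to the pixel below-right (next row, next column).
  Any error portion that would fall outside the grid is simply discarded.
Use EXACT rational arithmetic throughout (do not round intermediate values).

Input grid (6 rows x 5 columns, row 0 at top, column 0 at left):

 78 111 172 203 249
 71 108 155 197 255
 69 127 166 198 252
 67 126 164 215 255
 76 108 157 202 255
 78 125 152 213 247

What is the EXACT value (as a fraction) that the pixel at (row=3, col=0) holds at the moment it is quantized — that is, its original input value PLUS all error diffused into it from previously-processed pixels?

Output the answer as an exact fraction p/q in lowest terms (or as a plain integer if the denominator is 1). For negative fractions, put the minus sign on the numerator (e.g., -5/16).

(0,0): OLD=78 → NEW=0, ERR=78
(0,1): OLD=1161/8 → NEW=255, ERR=-879/8
(0,2): OLD=15863/128 → NEW=0, ERR=15863/128
(0,3): OLD=526785/2048 → NEW=255, ERR=4545/2048
(0,4): OLD=8191047/32768 → NEW=255, ERR=-164793/32768
(1,0): OLD=9571/128 → NEW=0, ERR=9571/128
(1,1): OLD=137717/1024 → NEW=255, ERR=-123403/1024
(1,2): OLD=4409049/32768 → NEW=255, ERR=-3946791/32768
(1,3): OLD=19896837/131072 → NEW=255, ERR=-13526523/131072
(1,4): OLD=437083119/2097152 → NEW=255, ERR=-97690641/2097152
(2,0): OLD=1143127/16384 → NEW=0, ERR=1143127/16384
(2,1): OLD=53453677/524288 → NEW=0, ERR=53453677/524288
(2,2): OLD=1225440775/8388608 → NEW=255, ERR=-913654265/8388608
(2,3): OLD=13668376741/134217728 → NEW=0, ERR=13668376741/134217728
(2,4): OLD=591732351811/2147483648 → NEW=255, ERR=44124021571/2147483648
(3,0): OLD=905298087/8388608 → NEW=0, ERR=905298087/8388608
Target (3,0): original=67, with diffused error = 905298087/8388608

Answer: 905298087/8388608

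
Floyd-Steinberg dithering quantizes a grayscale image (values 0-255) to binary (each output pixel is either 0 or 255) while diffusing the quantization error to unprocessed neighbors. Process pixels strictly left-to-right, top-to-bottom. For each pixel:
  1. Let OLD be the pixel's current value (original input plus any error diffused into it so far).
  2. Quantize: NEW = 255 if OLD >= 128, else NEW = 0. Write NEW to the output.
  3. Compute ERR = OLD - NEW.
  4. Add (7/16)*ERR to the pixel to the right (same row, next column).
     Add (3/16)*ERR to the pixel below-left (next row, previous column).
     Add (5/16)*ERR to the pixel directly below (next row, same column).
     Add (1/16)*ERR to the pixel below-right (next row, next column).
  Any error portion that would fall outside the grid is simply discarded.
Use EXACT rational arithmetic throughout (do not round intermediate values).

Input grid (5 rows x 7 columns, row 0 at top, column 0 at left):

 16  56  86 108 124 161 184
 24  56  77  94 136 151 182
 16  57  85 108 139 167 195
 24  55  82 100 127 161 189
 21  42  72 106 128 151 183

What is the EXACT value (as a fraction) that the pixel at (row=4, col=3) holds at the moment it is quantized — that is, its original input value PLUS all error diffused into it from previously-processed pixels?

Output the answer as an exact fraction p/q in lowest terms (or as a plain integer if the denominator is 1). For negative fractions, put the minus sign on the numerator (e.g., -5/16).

Answer: 48879316650711/274877906944

Derivation:
(0,0): OLD=16 → NEW=0, ERR=16
(0,1): OLD=63 → NEW=0, ERR=63
(0,2): OLD=1817/16 → NEW=0, ERR=1817/16
(0,3): OLD=40367/256 → NEW=255, ERR=-24913/256
(0,4): OLD=333513/4096 → NEW=0, ERR=333513/4096
(0,5): OLD=12885887/65536 → NEW=255, ERR=-3825793/65536
(0,6): OLD=166157433/1048576 → NEW=255, ERR=-101229447/1048576
(1,0): OLD=653/16 → NEW=0, ERR=653/16
(1,1): OLD=14827/128 → NEW=0, ERR=14827/128
(1,2): OLD=609719/4096 → NEW=255, ERR=-434761/4096
(1,3): OLD=647427/16384 → NEW=0, ERR=647427/16384
(1,4): OLD=169560225/1048576 → NEW=255, ERR=-97826655/1048576
(1,5): OLD=662100289/8388608 → NEW=0, ERR=662100289/8388608
(1,6): OLD=24523449135/134217728 → NEW=255, ERR=-9702071505/134217728
(2,0): OLD=103369/2048 → NEW=0, ERR=103369/2048
(2,1): OLD=6417923/65536 → NEW=0, ERR=6417923/65536
(2,2): OLD=114634089/1048576 → NEW=0, ERR=114634089/1048576
(2,3): OLD=1208387905/8388608 → NEW=255, ERR=-930707135/8388608
(2,4): OLD=5273015769/67108864 → NEW=0, ERR=5273015769/67108864
(2,5): OLD=443791986747/2147483648 → NEW=255, ERR=-103816343493/2147483648
(2,6): OLD=5366766530893/34359738368 → NEW=255, ERR=-3394966752947/34359738368
(3,0): OLD=60958633/1048576 → NEW=0, ERR=60958633/1048576
(3,1): OLD=1129859173/8388608 → NEW=255, ERR=-1009235867/8388608
(3,2): OLD=3277969463/67108864 → NEW=0, ERR=3277969463/67108864
(3,3): OLD=29061828061/268435456 → NEW=0, ERR=29061828061/268435456
(3,4): OLD=6285121610153/34359738368 → NEW=255, ERR=-2476611673687/34359738368
(3,5): OLD=27691990327803/274877906944 → NEW=0, ERR=27691990327803/274877906944
(3,6): OLD=875987560808293/4398046511104 → NEW=255, ERR=-245514299523227/4398046511104
(4,0): OLD=2229210007/134217728 → NEW=0, ERR=2229210007/134217728
(4,1): OLD=52530435707/2147483648 → NEW=0, ERR=52530435707/2147483648
(4,2): OLD=3805208818037/34359738368 → NEW=0, ERR=3805208818037/34359738368
(4,3): OLD=48879316650711/274877906944 → NEW=255, ERR=-21214549620009/274877906944
Target (4,3): original=106, with diffused error = 48879316650711/274877906944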